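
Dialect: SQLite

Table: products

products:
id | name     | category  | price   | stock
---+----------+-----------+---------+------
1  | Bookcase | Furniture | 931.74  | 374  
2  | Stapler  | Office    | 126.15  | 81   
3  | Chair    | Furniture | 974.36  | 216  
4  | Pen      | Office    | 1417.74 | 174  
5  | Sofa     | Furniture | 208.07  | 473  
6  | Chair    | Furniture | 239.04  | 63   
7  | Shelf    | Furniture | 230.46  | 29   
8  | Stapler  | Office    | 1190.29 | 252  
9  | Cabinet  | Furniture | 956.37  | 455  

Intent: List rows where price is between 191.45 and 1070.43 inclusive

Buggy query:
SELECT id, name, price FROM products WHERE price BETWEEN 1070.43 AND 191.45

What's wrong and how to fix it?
Bug: The bounds are reversed; BETWEEN a AND b requires a <= b to match anything

Fix: Swap the bounds so the smaller value comes first

Corrected query:
SELECT id, name, price FROM products WHERE price BETWEEN 191.45 AND 1070.43

Result:
id | name     | price 
---+----------+-------
1  | Bookcase | 931.74
3  | Chair    | 974.36
5  | Sofa     | 208.07
6  | Chair    | 239.04
7  | Shelf    | 230.46
9  | Cabinet  | 956.37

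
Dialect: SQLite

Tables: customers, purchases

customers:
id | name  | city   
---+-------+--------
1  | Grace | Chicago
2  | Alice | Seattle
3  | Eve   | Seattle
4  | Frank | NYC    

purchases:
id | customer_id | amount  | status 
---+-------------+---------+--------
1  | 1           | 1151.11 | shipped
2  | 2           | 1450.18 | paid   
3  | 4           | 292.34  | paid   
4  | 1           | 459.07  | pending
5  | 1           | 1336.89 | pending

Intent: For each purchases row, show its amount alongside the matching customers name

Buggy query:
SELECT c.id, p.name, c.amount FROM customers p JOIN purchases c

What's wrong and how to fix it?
Bug: Missing join condition: each purchases row is matched to all customers rows instead of just its own

Fix: Specify the join condition linking the foreign key to the parent id

Corrected query:
SELECT c.id, p.name, c.amount FROM customers p JOIN purchases c ON c.customer_id = p.id

Result:
id | name  | amount 
---+-------+--------
1  | Grace | 1151.11
2  | Alice | 1450.18
3  | Frank | 292.34 
4  | Grace | 459.07 
5  | Grace | 1336.89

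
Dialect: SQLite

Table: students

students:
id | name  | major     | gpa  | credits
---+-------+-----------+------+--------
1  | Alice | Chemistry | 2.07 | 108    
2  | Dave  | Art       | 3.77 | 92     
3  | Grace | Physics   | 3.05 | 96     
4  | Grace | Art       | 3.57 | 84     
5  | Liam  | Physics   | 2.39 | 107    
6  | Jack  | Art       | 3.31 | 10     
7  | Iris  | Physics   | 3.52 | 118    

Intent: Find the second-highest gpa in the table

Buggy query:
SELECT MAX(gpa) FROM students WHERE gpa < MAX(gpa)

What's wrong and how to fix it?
Bug: The inner MAX is an aggregate inside WHERE, which is not allowed

Fix: Compute the overall MAX in a subquery, then take MAX of rows below it

Corrected query:
SELECT MAX(gpa) FROM students WHERE gpa < (SELECT MAX(gpa) FROM students)

Result:
MAX(gpa)
--------
3.57    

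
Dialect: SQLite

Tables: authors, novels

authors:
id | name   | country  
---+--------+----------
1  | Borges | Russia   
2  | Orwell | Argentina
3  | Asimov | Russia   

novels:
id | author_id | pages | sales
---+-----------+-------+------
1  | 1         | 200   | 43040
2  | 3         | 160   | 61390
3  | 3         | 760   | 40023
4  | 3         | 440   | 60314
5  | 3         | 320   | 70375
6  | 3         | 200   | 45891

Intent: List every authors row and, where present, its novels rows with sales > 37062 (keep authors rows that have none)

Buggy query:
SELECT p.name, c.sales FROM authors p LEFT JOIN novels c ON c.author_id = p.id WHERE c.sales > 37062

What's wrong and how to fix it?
Bug: A WHERE condition on the right-hand table after LEFT JOIN drops unmatched parents

Fix: Put 'c.sales > 37062' in the JOIN's ON clause instead of WHERE

Corrected query:
SELECT p.name, c.sales FROM authors p LEFT JOIN novels c ON c.author_id = p.id AND c.sales > 37062

Result:
name   | sales
-------+------
Borges | 43040
Orwell | NULL 
Asimov | 40023
Asimov | 45891
Asimov | 60314
Asimov | 61390
Asimov | 70375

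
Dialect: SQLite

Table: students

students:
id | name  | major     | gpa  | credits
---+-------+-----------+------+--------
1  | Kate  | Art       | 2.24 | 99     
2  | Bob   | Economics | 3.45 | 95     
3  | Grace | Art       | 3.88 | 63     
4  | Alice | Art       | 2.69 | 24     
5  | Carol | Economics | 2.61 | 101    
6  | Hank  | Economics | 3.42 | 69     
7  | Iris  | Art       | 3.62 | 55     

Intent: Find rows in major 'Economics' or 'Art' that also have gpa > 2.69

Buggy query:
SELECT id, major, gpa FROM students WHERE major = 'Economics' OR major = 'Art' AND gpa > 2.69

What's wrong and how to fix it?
Bug: AND binds tighter than OR, so this parses as major = 'Economics' OR (major = 'Art' AND gpa > 2.69)

Fix: Group the OR with parentheses (or use IN), then AND the threshold

Corrected query:
SELECT id, major, gpa FROM students WHERE (major = 'Economics' OR major = 'Art') AND gpa > 2.69

Result:
id | major     | gpa 
---+-----------+-----
2  | Economics | 3.45
3  | Art       | 3.88
6  | Economics | 3.42
7  | Art       | 3.62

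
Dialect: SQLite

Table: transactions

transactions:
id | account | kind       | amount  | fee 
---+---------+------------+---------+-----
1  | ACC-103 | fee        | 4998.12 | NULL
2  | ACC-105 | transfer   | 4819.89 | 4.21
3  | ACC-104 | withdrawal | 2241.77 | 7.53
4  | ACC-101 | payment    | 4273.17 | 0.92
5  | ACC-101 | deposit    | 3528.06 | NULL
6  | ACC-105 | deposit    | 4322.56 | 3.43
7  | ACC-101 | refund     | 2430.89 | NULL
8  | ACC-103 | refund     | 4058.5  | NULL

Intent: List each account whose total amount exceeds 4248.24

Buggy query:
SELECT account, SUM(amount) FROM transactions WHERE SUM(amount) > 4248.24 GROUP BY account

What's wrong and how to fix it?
Bug: Aggregate functions cannot appear in a WHERE clause

Fix: Use HAVING (which filters groups after aggregation) instead of WHERE

Corrected query:
SELECT account, SUM(amount) FROM transactions GROUP BY account HAVING SUM(amount) > 4248.24

Result:
account | SUM(amount)
--------+------------
ACC-101 | 10232.12   
ACC-103 | 9056.62    
ACC-105 | 9142.45    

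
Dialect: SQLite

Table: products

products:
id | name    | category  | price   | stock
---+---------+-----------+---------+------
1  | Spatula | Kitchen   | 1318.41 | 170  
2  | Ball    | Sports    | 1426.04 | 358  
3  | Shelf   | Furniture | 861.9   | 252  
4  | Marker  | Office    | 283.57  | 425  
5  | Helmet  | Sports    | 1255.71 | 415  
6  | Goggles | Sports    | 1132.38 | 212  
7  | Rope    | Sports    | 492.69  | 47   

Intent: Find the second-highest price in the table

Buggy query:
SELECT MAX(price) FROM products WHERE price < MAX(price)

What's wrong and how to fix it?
Bug: MAX(price) on the right of the comparison is an aggregate-in-WHERE error

Fix: Put the inner MAX in a scalar subquery

Corrected query:
SELECT MAX(price) FROM products WHERE price < (SELECT MAX(price) FROM products)

Result:
MAX(price)
----------
1318.41   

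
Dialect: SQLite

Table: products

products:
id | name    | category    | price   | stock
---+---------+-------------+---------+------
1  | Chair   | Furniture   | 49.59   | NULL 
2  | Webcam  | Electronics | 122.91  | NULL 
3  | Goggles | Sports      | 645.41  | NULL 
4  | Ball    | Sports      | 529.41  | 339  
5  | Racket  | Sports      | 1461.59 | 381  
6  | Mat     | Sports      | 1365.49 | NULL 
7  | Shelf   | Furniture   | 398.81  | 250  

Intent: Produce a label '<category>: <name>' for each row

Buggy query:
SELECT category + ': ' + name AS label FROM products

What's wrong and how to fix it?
Bug: SQLite uses || for string concatenation; + coerces text to numbers (yielding 0)

Fix: Replace + with || to concatenate text

Corrected query:
SELECT category || ': ' || name AS label FROM products

Result:
label              
-------------------
Furniture: Chair   
Electronics: Webcam
Sports: Goggles    
Sports: Ball       
Sports: Racket     
Sports: Mat        
Furniture: Shelf   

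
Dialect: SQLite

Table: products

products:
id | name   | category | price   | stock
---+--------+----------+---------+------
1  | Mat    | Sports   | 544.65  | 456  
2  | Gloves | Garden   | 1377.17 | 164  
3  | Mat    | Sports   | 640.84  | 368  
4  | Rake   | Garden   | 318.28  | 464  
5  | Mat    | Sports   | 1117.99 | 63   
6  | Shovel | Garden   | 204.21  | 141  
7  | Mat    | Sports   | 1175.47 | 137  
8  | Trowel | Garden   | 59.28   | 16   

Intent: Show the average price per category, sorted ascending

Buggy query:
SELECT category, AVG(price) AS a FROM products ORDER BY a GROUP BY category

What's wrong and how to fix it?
Bug: GROUP BY must precede ORDER BY

Fix: Reorder: SELECT … FROM … GROUP BY … ORDER BY …

Corrected query:
SELECT category, AVG(price) AS a FROM products GROUP BY category ORDER BY a

Result:
category | a       
---------+---------
Garden   | 489.735 
Sports   | 869.7375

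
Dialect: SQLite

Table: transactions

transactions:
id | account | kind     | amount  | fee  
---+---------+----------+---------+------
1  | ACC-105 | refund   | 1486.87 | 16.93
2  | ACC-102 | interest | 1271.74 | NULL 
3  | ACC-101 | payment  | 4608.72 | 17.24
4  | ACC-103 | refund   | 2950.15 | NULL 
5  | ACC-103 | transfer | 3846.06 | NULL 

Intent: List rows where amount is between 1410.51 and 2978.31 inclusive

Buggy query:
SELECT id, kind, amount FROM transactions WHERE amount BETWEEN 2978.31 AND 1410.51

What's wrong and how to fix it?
Bug: The bounds are reversed; BETWEEN a AND b requires a <= b to match anything

Fix: Write BETWEEN 1410.51 AND 2978.31

Corrected query:
SELECT id, kind, amount FROM transactions WHERE amount BETWEEN 1410.51 AND 2978.31

Result:
id | kind   | amount 
---+--------+--------
1  | refund | 1486.87
4  | refund | 2950.15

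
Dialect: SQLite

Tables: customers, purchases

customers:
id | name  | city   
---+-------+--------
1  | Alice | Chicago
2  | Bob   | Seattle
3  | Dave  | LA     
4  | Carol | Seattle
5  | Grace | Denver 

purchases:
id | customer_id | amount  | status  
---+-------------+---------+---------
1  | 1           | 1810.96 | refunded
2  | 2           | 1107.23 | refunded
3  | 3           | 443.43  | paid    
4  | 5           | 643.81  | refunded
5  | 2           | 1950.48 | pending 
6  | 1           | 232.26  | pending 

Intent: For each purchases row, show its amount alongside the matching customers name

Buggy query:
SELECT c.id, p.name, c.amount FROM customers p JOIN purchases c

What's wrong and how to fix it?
Bug: JOIN with no ON clause produces a cartesian product; every purchases row pairs with every customers row

Fix: Specify the join condition linking the foreign key to the parent id

Corrected query:
SELECT c.id, p.name, c.amount FROM customers p JOIN purchases c ON c.customer_id = p.id

Result:
id | name  | amount 
---+-------+--------
1  | Alice | 1810.96
2  | Bob   | 1107.23
3  | Dave  | 443.43 
4  | Grace | 643.81 
5  | Bob   | 1950.48
6  | Alice | 232.26 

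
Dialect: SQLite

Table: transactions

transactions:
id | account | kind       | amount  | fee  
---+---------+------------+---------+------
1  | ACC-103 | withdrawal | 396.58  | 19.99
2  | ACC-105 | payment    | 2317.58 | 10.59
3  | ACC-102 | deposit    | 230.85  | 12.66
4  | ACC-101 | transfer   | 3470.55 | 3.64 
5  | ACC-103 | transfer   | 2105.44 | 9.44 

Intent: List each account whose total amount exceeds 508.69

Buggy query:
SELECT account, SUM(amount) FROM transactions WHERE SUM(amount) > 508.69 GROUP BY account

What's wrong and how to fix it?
Bug: SUM(amount) is an aggregate, but WHERE filters rows before aggregation

Fix: Move the aggregate condition to a HAVING clause

Corrected query:
SELECT account, SUM(amount) FROM transactions GROUP BY account HAVING SUM(amount) > 508.69

Result:
account | SUM(amount)
--------+------------
ACC-101 | 3470.55    
ACC-103 | 2502.02    
ACC-105 | 2317.58    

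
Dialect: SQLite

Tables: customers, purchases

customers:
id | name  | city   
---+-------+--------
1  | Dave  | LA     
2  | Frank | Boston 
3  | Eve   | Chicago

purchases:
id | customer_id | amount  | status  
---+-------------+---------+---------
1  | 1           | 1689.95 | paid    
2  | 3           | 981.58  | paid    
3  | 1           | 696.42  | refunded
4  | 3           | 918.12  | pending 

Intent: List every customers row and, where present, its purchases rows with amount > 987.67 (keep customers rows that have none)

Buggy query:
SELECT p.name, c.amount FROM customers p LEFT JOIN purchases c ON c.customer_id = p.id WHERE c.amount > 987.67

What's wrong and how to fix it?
Bug: Filtering c.amount in WHERE discards the NULL rows produced by LEFT JOIN, turning it into an inner join

Fix: Put 'c.amount > 987.67' in the JOIN's ON clause instead of WHERE

Corrected query:
SELECT p.name, c.amount FROM customers p LEFT JOIN purchases c ON c.customer_id = p.id AND c.amount > 987.67

Result:
name  | amount 
------+--------
Dave  | 1689.95
Frank | NULL   
Eve   | NULL   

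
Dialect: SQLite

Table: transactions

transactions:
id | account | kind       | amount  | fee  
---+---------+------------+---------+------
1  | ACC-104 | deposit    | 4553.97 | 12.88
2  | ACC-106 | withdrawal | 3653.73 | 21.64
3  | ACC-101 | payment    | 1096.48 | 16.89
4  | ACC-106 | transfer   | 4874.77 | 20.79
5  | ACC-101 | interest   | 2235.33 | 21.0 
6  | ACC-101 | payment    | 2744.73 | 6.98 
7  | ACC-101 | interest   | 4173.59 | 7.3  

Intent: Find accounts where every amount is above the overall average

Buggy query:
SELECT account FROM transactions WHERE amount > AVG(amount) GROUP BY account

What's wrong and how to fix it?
Bug: AVG() is an aggregate; it can't sit directly in WHERE

Fix: Use a subquery for AVG and a HAVING MIN(...) filter so the condition holds for every row in the group

Corrected query:
SELECT account FROM transactions GROUP BY account HAVING MIN(amount) > (SELECT AVG(amount) FROM transactions)

Result:
account
-------
ACC-104
ACC-106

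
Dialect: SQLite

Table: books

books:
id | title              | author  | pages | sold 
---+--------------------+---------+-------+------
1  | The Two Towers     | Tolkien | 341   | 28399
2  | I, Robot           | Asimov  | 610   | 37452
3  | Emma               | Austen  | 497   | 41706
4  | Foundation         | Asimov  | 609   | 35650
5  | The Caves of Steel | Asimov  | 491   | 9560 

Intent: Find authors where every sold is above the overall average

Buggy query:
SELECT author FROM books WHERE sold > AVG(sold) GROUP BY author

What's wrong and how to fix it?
Bug: AVG() is an aggregate; it can't sit directly in WHERE

Fix: Use a subquery for AVG and a HAVING MIN(...) filter so the condition holds for every row in the group

Corrected query:
SELECT author FROM books GROUP BY author HAVING MIN(sold) > (SELECT AVG(sold) FROM books)

Result:
author
------
Austen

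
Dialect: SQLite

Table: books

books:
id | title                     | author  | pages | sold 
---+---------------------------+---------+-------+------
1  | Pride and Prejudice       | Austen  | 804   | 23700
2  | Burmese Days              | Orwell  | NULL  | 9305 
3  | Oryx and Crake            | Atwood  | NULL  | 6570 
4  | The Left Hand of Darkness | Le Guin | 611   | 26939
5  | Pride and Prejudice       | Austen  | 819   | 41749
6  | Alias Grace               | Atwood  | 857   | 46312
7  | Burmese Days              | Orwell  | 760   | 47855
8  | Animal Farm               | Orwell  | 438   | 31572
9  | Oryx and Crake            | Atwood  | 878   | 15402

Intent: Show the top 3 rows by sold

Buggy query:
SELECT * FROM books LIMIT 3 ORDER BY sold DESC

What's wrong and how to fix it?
Bug: LIMIT must come after ORDER BY

Fix: Swap the clauses: ORDER BY first, then LIMIT

Corrected query:
SELECT * FROM books ORDER BY sold DESC LIMIT 3

Result:
id | title               | author | pages | sold 
---+---------------------+--------+-------+------
7  | Burmese Days        | Orwell | 760   | 47855
6  | Alias Grace         | Atwood | 857   | 46312
5  | Pride and Prejudice | Austen | 819   | 41749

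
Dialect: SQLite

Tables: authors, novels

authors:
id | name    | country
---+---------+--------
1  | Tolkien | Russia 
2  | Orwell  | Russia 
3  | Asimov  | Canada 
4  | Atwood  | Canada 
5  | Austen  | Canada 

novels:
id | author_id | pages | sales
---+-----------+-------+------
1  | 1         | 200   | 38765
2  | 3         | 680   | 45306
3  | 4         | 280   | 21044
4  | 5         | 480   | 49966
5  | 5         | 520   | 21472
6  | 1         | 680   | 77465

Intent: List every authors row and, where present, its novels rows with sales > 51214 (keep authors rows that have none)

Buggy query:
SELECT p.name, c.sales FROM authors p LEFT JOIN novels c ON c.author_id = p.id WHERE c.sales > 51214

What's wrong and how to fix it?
Bug: A WHERE condition on the right-hand table after LEFT JOIN drops unmatched parents

Fix: Put 'c.sales > 51214' in the JOIN's ON clause instead of WHERE

Corrected query:
SELECT p.name, c.sales FROM authors p LEFT JOIN novels c ON c.author_id = p.id AND c.sales > 51214

Result:
name    | sales
--------+------
Tolkien | 77465
Orwell  | NULL 
Asimov  | NULL 
Atwood  | NULL 
Austen  | NULL 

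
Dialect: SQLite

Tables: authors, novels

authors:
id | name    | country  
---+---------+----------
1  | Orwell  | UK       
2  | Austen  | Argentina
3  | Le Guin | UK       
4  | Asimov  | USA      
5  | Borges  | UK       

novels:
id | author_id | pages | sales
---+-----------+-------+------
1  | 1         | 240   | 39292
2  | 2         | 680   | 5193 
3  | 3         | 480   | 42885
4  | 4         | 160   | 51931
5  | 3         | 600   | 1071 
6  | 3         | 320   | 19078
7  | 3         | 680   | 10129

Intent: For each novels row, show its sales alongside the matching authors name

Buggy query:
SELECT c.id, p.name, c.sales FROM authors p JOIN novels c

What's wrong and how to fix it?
Bug: JOIN with no ON clause produces a cartesian product; every novels row pairs with every authors row

Fix: Specify the join condition linking the foreign key to the parent id

Corrected query:
SELECT c.id, p.name, c.sales FROM authors p JOIN novels c ON c.author_id = p.id

Result:
id | name    | sales
---+---------+------
1  | Orwell  | 39292
2  | Austen  | 5193 
3  | Le Guin | 42885
4  | Asimov  | 51931
5  | Le Guin | 1071 
6  | Le Guin | 19078
7  | Le Guin | 10129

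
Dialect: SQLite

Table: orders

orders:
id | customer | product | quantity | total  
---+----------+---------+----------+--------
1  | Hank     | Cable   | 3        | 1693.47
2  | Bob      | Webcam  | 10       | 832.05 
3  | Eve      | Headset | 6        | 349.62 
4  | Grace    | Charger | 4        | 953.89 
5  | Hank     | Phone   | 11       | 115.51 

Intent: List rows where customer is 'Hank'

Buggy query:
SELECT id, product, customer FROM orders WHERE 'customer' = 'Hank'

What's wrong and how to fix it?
Bug: 'customer' in single quotes is a string literal, not the column; the comparison is literal-vs-literal and never true

Fix: Reference the column as customer without single quotes

Corrected query:
SELECT id, product, customer FROM orders WHERE customer = 'Hank'

Result:
id | product | customer
---+---------+---------
1  | Cable   | Hank    
5  | Phone   | Hank    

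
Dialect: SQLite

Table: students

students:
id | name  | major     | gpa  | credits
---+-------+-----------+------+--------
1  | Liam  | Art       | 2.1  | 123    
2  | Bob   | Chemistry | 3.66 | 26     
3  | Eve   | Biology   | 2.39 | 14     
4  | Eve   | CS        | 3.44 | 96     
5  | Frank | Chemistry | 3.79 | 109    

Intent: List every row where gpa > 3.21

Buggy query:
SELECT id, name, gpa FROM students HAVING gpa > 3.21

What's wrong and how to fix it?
Bug: This is a non-aggregate query (no GROUP BY, no aggregates), so in SQLite the HAVING clause is invalid here; a row-level condition belongs in WHERE

Fix: Replace HAVING with WHERE since the condition applies to individual rows

Corrected query:
SELECT id, name, gpa FROM students WHERE gpa > 3.21

Result:
id | name  | gpa 
---+-------+-----
2  | Bob   | 3.66
4  | Eve   | 3.44
5  | Frank | 3.79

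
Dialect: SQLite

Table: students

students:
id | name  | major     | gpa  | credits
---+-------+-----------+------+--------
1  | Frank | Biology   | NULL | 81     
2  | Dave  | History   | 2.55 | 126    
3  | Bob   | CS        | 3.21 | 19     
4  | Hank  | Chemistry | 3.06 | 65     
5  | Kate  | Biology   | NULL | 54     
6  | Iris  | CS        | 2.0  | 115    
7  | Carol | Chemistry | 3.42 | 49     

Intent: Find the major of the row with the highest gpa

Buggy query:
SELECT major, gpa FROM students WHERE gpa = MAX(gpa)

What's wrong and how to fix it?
Bug: WHERE is evaluated per row; an aggregate over the whole table isn't defined there

Fix: Wrap MAX in a scalar subquery so WHERE compares against a single value

Corrected query:
SELECT major, gpa FROM students WHERE gpa = (SELECT MAX(gpa) FROM students)

Result:
major     | gpa 
----------+-----
Chemistry | 3.42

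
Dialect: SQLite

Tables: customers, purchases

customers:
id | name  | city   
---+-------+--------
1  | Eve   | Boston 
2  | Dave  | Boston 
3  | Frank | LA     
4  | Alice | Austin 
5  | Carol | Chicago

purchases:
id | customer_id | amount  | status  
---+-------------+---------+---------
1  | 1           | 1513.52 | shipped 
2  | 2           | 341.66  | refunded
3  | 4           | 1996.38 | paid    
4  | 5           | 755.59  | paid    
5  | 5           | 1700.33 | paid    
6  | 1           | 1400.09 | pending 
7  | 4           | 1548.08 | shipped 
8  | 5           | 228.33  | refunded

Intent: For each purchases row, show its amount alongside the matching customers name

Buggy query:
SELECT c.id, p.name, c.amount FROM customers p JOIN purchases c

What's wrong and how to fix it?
Bug: Missing join condition: each purchases row is matched to all customers rows instead of just its own

Fix: Specify the join condition linking the foreign key to the parent id

Corrected query:
SELECT c.id, p.name, c.amount FROM customers p JOIN purchases c ON c.customer_id = p.id

Result:
id | name  | amount 
---+-------+--------
1  | Eve   | 1513.52
2  | Dave  | 341.66 
3  | Alice | 1996.38
4  | Carol | 755.59 
5  | Carol | 1700.33
6  | Eve   | 1400.09
7  | Alice | 1548.08
8  | Carol | 228.33 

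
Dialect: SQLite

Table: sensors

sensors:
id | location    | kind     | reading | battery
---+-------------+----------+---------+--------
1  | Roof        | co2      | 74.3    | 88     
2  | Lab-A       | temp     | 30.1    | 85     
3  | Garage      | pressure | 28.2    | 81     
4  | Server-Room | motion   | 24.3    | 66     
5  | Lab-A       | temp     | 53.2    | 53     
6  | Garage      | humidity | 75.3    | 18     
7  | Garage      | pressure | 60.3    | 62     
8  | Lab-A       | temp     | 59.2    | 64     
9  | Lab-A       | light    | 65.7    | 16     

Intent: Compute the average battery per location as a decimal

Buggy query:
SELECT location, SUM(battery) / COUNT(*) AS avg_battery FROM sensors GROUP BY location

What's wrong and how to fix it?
Bug: SUM(battery) and COUNT(*) are both integers; the division truncates the fractional part

Fix: Cast one side to REAL so the division keeps the fractional part

Corrected query:
SELECT location, SUM(battery) * 1.0 / COUNT(*) AS avg_battery FROM sensors GROUP BY location

Result:
location    | avg_battery
------------+------------
Garage      | 53.666667  
Lab-A       | 54.5       
Roof        | 88         
Server-Room | 66         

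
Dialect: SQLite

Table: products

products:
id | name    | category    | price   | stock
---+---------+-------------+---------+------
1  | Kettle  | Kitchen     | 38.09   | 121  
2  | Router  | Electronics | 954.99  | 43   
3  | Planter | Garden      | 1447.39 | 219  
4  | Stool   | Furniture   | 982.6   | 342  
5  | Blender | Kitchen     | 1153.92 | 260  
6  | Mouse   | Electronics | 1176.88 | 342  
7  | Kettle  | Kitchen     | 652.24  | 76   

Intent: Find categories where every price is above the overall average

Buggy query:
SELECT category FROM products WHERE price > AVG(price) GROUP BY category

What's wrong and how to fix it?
Bug: AVG() is an aggregate; it can't sit directly in WHERE

Fix: Use a subquery for AVG and a HAVING MIN(...) filter so the condition holds for every row in the group

Corrected query:
SELECT category FROM products GROUP BY category HAVING MIN(price) > (SELECT AVG(price) FROM products)

Result:
category   
-----------
Electronics
Furniture  
Garden     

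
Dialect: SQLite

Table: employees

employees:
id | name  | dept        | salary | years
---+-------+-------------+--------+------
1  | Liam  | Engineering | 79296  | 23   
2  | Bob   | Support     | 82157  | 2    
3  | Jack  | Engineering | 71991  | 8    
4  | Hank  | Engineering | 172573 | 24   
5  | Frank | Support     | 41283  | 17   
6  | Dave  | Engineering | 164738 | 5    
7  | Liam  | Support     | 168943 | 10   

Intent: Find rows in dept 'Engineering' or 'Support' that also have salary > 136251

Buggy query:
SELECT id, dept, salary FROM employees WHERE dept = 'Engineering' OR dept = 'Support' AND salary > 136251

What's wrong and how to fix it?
Bug: AND binds tighter than OR, so this parses as dept = 'Engineering' OR (dept = 'Support' AND salary > 136251)

Fix: Group the OR with parentheses (or use IN), then AND the threshold

Corrected query:
SELECT id, dept, salary FROM employees WHERE (dept = 'Engineering' OR dept = 'Support') AND salary > 136251

Result:
id | dept        | salary
---+-------------+-------
4  | Engineering | 172573
6  | Engineering | 164738
7  | Support     | 168943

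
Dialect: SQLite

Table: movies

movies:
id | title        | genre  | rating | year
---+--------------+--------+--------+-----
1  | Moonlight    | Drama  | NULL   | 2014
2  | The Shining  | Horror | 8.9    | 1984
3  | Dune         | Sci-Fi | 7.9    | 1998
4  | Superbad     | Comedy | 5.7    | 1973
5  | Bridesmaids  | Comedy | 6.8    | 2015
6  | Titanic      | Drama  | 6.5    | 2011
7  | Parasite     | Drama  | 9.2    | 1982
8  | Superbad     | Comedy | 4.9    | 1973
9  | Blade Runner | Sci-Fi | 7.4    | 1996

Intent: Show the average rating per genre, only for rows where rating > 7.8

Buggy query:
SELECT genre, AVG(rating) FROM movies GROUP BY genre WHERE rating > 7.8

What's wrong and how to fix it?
Bug: Row-level WHERE must come before GROUP BY in the clause order

Fix: Move the WHERE clause before GROUP BY

Corrected query:
SELECT genre, AVG(rating) FROM movies WHERE rating > 7.8 GROUP BY genre

Result:
genre  | AVG(rating)
-------+------------
Drama  | 9.2        
Horror | 8.9        
Sci-Fi | 7.9        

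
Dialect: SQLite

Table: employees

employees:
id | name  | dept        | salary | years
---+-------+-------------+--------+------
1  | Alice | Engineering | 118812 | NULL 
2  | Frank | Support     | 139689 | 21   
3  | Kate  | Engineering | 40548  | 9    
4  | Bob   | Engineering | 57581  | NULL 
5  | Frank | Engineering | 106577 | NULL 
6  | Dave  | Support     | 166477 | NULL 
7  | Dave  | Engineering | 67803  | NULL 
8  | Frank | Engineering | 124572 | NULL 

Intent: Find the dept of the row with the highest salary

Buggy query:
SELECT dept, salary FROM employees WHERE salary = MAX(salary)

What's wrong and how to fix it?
Bug: MAX(salary) is an aggregate and cannot be used directly in WHERE

Fix: Wrap MAX in a scalar subquery so WHERE compares against a single value

Corrected query:
SELECT dept, salary FROM employees WHERE salary = (SELECT MAX(salary) FROM employees)

Result:
dept    | salary
--------+-------
Support | 166477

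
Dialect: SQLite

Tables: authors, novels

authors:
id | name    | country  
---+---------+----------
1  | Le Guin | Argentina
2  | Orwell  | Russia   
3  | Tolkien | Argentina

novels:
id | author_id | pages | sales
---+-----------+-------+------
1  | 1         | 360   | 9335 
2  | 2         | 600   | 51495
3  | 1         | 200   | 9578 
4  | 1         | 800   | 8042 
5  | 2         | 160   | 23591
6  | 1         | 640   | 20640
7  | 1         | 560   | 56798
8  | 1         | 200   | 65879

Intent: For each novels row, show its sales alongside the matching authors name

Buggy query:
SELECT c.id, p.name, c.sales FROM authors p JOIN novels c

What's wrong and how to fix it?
Bug: JOIN with no ON clause produces a cartesian product; every novels row pairs with every authors row

Fix: Specify the join condition linking the foreign key to the parent id

Corrected query:
SELECT c.id, p.name, c.sales FROM authors p JOIN novels c ON c.author_id = p.id

Result:
id | name    | sales
---+---------+------
1  | Le Guin | 9335 
2  | Orwell  | 51495
3  | Le Guin | 9578 
4  | Le Guin | 8042 
5  | Orwell  | 23591
6  | Le Guin | 20640
7  | Le Guin | 56798
8  | Le Guin | 65879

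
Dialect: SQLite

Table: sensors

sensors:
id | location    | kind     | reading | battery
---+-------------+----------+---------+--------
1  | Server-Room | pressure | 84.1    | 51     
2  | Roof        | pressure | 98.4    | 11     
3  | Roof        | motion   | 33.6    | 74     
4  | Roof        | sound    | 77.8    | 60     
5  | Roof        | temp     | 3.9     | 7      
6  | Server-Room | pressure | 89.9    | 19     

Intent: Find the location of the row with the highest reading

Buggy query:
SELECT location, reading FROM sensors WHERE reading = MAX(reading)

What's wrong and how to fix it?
Bug: WHERE is evaluated per row; an aggregate over the whole table isn't defined there

Fix: Wrap MAX in a scalar subquery so WHERE compares against a single value

Corrected query:
SELECT location, reading FROM sensors WHERE reading = (SELECT MAX(reading) FROM sensors)

Result:
location | reading
---------+--------
Roof     | 98.4   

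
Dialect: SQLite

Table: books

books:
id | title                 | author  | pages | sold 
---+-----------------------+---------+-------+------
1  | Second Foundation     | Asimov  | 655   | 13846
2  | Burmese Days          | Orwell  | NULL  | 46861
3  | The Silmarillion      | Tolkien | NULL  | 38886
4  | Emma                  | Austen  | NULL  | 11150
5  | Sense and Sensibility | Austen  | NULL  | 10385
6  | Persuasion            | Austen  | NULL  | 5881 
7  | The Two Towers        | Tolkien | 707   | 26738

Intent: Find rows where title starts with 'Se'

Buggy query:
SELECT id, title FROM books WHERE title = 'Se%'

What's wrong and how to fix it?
Bug: '=' compares the literal string including the % character; pattern matching needs LIKE

Fix: Replace '=' with LIKE so 'Se%' is treated as a pattern

Corrected query:
SELECT id, title FROM books WHERE title LIKE 'Se%'

Result:
id | title                
---+----------------------
1  | Second Foundation    
5  | Sense and Sensibility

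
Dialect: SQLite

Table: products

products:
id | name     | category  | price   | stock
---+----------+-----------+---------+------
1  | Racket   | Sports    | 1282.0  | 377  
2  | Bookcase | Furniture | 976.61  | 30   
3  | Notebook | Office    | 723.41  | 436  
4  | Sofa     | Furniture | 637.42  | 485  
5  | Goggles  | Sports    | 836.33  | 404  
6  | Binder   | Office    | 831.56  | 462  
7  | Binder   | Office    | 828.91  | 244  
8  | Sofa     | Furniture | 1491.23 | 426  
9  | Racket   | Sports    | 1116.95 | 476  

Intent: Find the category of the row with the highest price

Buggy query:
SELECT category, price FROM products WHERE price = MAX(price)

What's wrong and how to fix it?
Bug: WHERE is evaluated per row; an aggregate over the whole table isn't defined there

Fix: Use a subquery: WHERE price = (SELECT MAX(price) FROM products)

Corrected query:
SELECT category, price FROM products WHERE price = (SELECT MAX(price) FROM products)

Result:
category  | price  
----------+--------
Furniture | 1491.23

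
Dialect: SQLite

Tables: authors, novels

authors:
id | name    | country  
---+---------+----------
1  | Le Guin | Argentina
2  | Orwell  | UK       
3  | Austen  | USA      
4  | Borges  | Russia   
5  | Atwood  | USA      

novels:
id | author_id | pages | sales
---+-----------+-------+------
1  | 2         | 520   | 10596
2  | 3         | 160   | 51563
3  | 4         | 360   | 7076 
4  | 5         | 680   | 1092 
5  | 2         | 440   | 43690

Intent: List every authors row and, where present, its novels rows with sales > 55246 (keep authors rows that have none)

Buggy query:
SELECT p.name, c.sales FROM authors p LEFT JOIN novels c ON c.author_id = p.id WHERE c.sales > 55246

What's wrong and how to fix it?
Bug: Filtering c.sales in WHERE discards the NULL rows produced by LEFT JOIN, turning it into an inner join

Fix: Put 'c.sales > 55246' in the JOIN's ON clause instead of WHERE

Corrected query:
SELECT p.name, c.sales FROM authors p LEFT JOIN novels c ON c.author_id = p.id AND c.sales > 55246

Result:
name    | sales
--------+------
Le Guin | NULL 
Orwell  | NULL 
Austen  | NULL 
Borges  | NULL 
Atwood  | NULL 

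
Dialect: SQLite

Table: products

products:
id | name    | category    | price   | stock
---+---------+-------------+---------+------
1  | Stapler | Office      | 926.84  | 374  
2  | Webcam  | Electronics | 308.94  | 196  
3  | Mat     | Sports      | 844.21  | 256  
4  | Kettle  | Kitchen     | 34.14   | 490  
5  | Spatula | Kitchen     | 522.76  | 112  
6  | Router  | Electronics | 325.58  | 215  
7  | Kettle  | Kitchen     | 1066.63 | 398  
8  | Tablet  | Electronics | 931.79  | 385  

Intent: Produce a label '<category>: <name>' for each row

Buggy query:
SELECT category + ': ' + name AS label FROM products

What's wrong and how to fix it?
Bug: SQLite uses || for string concatenation; + coerces text to numbers (yielding 0)

Fix: Replace + with || to concatenate text

Corrected query:
SELECT category || ': ' || name AS label FROM products

Result:
label              
-------------------
Office: Stapler    
Electronics: Webcam
Sports: Mat        
Kitchen: Kettle    
Kitchen: Spatula   
Electronics: Router
Kitchen: Kettle    
Electronics: Tablet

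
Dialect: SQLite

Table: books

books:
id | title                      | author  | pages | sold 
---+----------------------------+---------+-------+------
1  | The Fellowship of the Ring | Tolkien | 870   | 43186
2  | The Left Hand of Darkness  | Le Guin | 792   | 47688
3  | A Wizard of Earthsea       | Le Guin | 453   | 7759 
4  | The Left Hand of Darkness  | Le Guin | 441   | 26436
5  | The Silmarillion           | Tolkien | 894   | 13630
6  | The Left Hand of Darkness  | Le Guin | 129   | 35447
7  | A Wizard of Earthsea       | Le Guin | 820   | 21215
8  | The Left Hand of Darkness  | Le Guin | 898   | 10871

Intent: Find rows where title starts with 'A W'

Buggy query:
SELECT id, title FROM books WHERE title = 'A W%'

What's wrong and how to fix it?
Bug: Wildcards only work with LIKE; '=' treats '%' as a literal character

Fix: Replace '=' with LIKE so 'A W%' is treated as a pattern

Corrected query:
SELECT id, title FROM books WHERE title LIKE 'A W%'

Result:
id | title               
---+---------------------
3  | A Wizard of Earthsea
7  | A Wizard of Earthsea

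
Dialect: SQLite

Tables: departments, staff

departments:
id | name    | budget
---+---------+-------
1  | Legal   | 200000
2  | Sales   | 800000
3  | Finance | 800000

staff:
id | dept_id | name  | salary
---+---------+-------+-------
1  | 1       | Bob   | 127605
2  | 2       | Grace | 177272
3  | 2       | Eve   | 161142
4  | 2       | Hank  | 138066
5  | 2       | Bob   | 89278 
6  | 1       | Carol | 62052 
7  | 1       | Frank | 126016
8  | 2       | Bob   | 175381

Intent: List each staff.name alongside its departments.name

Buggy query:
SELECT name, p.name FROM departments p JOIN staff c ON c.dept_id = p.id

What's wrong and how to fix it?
Bug: 'name' exists in both joined tables, so the database can't tell which one is meant

Fix: Prefix ambiguous columns with the table alias

Corrected query:
SELECT c.name, p.name FROM departments p JOIN staff c ON c.dept_id = p.id

Result:
name  | name 
------+------
Bob   | Legal
Grace | Sales
Eve   | Sales
Hank  | Sales
Bob   | Sales
Carol | Legal
Frank | Legal
Bob   | Sales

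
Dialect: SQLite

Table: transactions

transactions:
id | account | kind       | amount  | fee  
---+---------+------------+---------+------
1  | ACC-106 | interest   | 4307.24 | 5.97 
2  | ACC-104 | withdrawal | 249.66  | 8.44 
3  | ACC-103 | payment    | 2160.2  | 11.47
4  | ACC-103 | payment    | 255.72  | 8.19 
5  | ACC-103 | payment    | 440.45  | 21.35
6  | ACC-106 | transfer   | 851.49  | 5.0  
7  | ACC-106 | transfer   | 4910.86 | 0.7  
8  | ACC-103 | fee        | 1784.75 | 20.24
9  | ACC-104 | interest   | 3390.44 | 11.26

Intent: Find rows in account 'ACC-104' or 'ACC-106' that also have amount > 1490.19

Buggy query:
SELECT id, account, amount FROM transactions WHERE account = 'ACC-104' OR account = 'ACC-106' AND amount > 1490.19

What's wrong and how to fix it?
Bug: Without parentheses, AND is evaluated before OR, so the amount filter only applies to the 'ACC-106' branch

Fix: Group the OR with parentheses (or use IN), then AND the threshold

Corrected query:
SELECT id, account, amount FROM transactions WHERE (account = 'ACC-104' OR account = 'ACC-106') AND amount > 1490.19

Result:
id | account | amount 
---+---------+--------
1  | ACC-106 | 4307.24
7  | ACC-106 | 4910.86
9  | ACC-104 | 3390.44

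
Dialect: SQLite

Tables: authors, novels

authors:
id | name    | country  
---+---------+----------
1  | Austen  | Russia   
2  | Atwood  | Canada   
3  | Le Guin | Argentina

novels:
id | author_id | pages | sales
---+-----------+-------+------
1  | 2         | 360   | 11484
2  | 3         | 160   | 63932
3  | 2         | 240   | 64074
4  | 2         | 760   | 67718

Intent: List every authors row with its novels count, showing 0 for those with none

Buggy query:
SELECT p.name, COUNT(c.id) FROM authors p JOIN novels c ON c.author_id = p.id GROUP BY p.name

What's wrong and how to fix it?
Bug: An inner join excludes parents with zero children

Fix: Use LEFT JOIN so parents without children still appear (COUNT(c.id) gives 0)

Corrected query:
SELECT p.name, COUNT(c.id) FROM authors p LEFT JOIN novels c ON c.author_id = p.id GROUP BY p.name

Result:
name    | COUNT(c.id)
--------+------------
Atwood  | 3          
Austen  | 0          
Le Guin | 1          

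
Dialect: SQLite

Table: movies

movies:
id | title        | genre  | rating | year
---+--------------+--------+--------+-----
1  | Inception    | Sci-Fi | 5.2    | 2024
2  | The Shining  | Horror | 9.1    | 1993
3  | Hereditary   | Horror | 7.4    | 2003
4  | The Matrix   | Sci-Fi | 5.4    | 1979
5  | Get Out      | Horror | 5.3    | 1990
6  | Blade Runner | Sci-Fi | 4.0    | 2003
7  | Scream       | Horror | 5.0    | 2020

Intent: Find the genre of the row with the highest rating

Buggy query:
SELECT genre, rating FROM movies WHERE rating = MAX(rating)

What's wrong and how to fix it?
Bug: WHERE is evaluated per row; an aggregate over the whole table isn't defined there

Fix: Wrap MAX in a scalar subquery so WHERE compares against a single value

Corrected query:
SELECT genre, rating FROM movies WHERE rating = (SELECT MAX(rating) FROM movies)

Result:
genre  | rating
-------+-------
Horror | 9.1   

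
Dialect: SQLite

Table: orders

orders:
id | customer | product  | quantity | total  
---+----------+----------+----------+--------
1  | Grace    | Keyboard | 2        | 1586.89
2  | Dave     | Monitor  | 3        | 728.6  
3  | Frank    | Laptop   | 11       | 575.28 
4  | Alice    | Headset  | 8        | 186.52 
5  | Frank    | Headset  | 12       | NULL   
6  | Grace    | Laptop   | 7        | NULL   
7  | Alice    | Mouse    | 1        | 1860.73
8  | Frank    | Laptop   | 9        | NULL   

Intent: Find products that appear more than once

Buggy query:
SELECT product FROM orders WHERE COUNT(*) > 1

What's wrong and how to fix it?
Bug: COUNT(*) is an aggregate and cannot be used in WHERE

Fix: Group first, then use HAVING for the count condition

Corrected query:
SELECT product FROM orders GROUP BY product HAVING COUNT(*) > 1

Result:
product
-------
Headset
Laptop 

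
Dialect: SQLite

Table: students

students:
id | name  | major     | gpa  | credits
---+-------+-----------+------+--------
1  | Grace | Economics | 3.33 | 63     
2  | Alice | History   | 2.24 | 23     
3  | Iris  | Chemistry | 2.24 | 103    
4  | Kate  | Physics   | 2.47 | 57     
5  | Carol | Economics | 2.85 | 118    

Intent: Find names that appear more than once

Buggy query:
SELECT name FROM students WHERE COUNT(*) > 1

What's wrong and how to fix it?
Bug: WHERE can't reference COUNT(*); aggregates are computed after WHERE

Fix: Group first, then use HAVING for the count condition

Corrected query:
SELECT name FROM students GROUP BY name HAVING COUNT(*) > 1

Result:
(no rows)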